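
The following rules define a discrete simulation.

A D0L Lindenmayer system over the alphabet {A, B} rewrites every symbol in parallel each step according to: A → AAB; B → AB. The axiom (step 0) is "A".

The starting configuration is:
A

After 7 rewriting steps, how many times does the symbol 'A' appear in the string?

0) A
1) AAB
2) AABAABAB
3) AABAABABAABAABABAABAB
4) AABAABABAABAABABAABABAABAABABAABAABABAABABAABAABABAABAB
5) AABAABABAABAABABAABABAABAABABAABAABABAABABAABAABABAABABAAB…BAABABAABABAABAABABAABABAABAABABAABAABABAABABAABAABABAABAB  (len 144)
6) AABAABABAABAABABAABABAABAABABAABAABABAABABAABAABABAABABAAB…BAABABAABABAABAABABAABABAABAABABAABAABABAABABAABAABABAABAB  (len 377)
7) AABAABABAABAABABAABABAABAABABAABAABABAABABAABAABABAABABAAB…BAABABAABABAABAABABAABABAABAABABAABAABABAABABAABAABABAABAB  (len 987)

610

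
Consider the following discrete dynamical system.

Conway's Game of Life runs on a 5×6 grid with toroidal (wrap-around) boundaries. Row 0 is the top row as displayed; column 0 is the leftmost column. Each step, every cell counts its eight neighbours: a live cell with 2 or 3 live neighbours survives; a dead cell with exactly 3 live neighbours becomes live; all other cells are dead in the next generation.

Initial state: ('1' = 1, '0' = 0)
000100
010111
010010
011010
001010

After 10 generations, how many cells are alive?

6

0) 000100
010111
010010
011010
001010
1) 000001
100101
010000
011011
011010
2) 011101
100011
010100
000011
011010
3) 000000
000001
000100
110011
010000
4) 000000
000000
000000
111011
010001
5) 000000
000000
110001
011011
011011
6) 000000
100000
011011
000000
011011
7) 110001
110001
110001
000000
000000
8) 010001
001010
010001
100000
100000
9) 110001
011011
110001
110001
110001
10) 000000
001010
000000
001010
001010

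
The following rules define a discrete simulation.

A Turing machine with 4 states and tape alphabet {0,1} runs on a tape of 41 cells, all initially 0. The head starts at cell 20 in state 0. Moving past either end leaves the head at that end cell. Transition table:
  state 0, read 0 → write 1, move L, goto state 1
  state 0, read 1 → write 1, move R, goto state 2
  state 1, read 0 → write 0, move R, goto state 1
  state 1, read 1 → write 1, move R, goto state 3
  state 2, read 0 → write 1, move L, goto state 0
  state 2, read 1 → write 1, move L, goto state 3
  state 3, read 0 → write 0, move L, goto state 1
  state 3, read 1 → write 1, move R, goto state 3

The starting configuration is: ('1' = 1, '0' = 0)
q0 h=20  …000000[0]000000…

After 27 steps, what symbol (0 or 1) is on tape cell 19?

0

0) q0 h=20  …000000[0]000000…
1) q1 h=19  …000000[0]100000…
2) q1 h=20  …000000[1]000000…
3) q3 h=21  …000001[0]000000…
4) q1 h=20  …000000[1]000000…
5) q3 h=21  …000001[0]000000…
6) q1 h=20  …000000[1]000000…
7) q3 h=21  …000001[0]000000…
8) q1 h=20  …000000[1]000000…
9) q3 h=21  …000001[0]000000…
10) q1 h=20  …000000[1]000000…
11) q3 h=21  …000001[0]000000…
12) q1 h=20  …000000[1]000000…
13) q3 h=21  …000001[0]000000…
14) q1 h=20  …000000[1]000000…
15) q3 h=21  …000001[0]000000…
16) q1 h=20  …000000[1]000000…
17) q3 h=21  …000001[0]000000…
18) q1 h=20  …000000[1]000000…
19) q3 h=21  …000001[0]000000…
20) q1 h=20  …000000[1]000000…
21) q3 h=21  …000001[0]000000…
22) q1 h=20  …000000[1]000000…
23) q3 h=21  …000001[0]000000…
24) q1 h=20  …000000[1]000000…
25) q3 h=21  …000001[0]000000…
26) q1 h=20  …000000[1]000000…
27) q3 h=21  …000001[0]000000…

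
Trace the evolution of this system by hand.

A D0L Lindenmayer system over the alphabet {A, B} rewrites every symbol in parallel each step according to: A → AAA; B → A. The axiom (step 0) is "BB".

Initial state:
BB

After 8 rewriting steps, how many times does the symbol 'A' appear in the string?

4374

gen 0: BB
gen 1: AA
gen 2: AAAAAA
gen 3: AAAAAAAAAAAAAAAAAA
gen 4: AAAAAAAAAAAAAAAAAAAAAAAAAAAAAAAAAAAAAAAAAAAAAAAAAAAAAA
gen 5: AAAAAAAAAAAAAAAAAAAAAAAAAAAAAAAAAAAAAAAAAAAAAAAAAAAAAAAAAA…AAAAAAAAAAAAAAAAAAAAAAAAAAAAAAAAAAAAAAAAAAAAAAAAAAAAAAAAAA  (len 162)
gen 6: AAAAAAAAAAAAAAAAAAAAAAAAAAAAAAAAAAAAAAAAAAAAAAAAAAAAAAAAAA…AAAAAAAAAAAAAAAAAAAAAAAAAAAAAAAAAAAAAAAAAAAAAAAAAAAAAAAAAA  (len 486)
gen 7: AAAAAAAAAAAAAAAAAAAAAAAAAAAAAAAAAAAAAAAAAAAAAAAAAAAAAAAAAA…AAAAAAAAAAAAAAAAAAAAAAAAAAAAAAAAAAAAAAAAAAAAAAAAAAAAAAAAAA  (len 1458)
gen 8: AAAAAAAAAAAAAAAAAAAAAAAAAAAAAAAAAAAAAAAAAAAAAAAAAAAAAAAAAA…AAAAAAAAAAAAAAAAAAAAAAAAAAAAAAAAAAAAAAAAAAAAAAAAAAAAAAAAAA  (len 4374)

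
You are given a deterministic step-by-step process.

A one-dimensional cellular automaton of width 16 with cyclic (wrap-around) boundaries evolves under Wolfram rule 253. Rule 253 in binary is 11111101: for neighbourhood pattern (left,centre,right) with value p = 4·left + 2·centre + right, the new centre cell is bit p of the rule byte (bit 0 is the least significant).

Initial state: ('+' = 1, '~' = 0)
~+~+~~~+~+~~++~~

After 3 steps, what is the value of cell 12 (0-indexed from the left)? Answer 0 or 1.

gen 0: ~+~+~~~+~+~~++~~
gen 1: ~+++++~++++~++++
gen 2: ++++++++++++++++
gen 3: ++++++++++++++++

1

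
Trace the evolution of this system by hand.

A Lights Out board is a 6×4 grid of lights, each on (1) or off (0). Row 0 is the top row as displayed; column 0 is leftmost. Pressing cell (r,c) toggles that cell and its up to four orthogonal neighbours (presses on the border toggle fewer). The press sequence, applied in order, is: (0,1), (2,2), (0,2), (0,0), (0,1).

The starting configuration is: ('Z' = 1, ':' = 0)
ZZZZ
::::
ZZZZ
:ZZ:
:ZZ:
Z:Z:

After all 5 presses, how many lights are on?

step 0: ZZZZ
::::
ZZZZ
:ZZ:
:ZZ:
Z:Z:
step 1: :::Z
:Z::
ZZZZ
:ZZ:
:ZZ:
Z:Z:
step 2: :::Z
:ZZ:
Z:::
:Z::
:ZZ:
Z:Z:
step 3: :ZZ:
:Z::
Z:::
:Z::
:ZZ:
Z:Z:
step 4: Z:Z:
ZZ::
Z:::
:Z::
:ZZ:
Z:Z:
step 5: :Z::
Z:::
Z:::
:Z::
:ZZ:
Z:Z:

8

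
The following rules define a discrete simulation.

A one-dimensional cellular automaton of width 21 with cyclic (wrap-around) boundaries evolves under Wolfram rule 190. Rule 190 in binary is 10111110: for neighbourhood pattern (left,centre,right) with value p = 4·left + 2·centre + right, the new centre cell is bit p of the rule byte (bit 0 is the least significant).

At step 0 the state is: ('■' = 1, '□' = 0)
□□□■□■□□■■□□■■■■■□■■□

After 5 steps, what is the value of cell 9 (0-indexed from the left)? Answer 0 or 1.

k=0  □□□■□■□□■■□□■■■■■□■■□
k=1  □□■■■■■■■□■■■■■■□■■□■
k=2  ■■■■■■■■□■■■■■■□■■□■■
k=3  ■■■■■■■□■■■■■■□■■□■■■
k=4  ■■■■■■□■■■■■■□■■□■■■■
k=5  ■■■■■□■■■■■■□■■□■■■■■

1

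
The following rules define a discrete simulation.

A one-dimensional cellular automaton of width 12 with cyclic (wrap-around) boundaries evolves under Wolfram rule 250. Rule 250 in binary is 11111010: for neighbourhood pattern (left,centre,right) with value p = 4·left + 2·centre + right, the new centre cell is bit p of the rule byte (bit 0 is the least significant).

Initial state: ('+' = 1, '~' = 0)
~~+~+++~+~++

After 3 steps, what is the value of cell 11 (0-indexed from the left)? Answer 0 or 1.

t=0: ~~+~+++~+~++
t=1: ++~+++++~+++
t=2: ++++++++++++
t=3: ++++++++++++

1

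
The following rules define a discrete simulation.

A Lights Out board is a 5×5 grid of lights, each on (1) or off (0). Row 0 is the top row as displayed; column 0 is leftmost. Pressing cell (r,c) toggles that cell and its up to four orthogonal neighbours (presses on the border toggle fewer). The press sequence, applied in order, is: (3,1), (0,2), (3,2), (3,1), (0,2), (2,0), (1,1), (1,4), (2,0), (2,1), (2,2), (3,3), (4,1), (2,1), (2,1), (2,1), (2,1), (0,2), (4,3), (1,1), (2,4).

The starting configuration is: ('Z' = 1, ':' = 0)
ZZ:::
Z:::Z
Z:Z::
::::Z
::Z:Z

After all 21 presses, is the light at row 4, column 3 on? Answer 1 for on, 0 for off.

[0] ZZ:::
Z:::Z
Z:Z::
::::Z
::Z:Z
[1] ZZ:::
Z:::Z
ZZZ::
ZZZ:Z
:ZZ:Z
[2] Z:ZZ:
Z:Z:Z
ZZZ::
ZZZ:Z
:ZZ:Z
[3] Z:ZZ:
Z:Z:Z
ZZ:::
Z::ZZ
:Z::Z
[4] Z:ZZ:
Z:Z:Z
Z::::
:ZZZZ
::::Z
[5] ZZ:::
Z:::Z
Z::::
:ZZZZ
::::Z
[6] ZZ:::
::::Z
:Z:::
ZZZZZ
::::Z
[7] Z::::
ZZZ:Z
:::::
ZZZZZ
::::Z
[8] Z:::Z
ZZZZ:
::::Z
ZZZZZ
::::Z
[9] Z:::Z
:ZZZ:
ZZ::Z
:ZZZZ
::::Z
[10] Z:::Z
::ZZ:
::Z:Z
::ZZZ
::::Z
[11] Z:::Z
:::Z:
:Z:ZZ
:::ZZ
::::Z
[12] Z:::Z
:::Z:
:Z::Z
::Z::
:::ZZ
[13] Z:::Z
:::Z:
:Z::Z
:ZZ::
ZZZZZ
[14] Z:::Z
:Z:Z:
Z:Z:Z
::Z::
ZZZZZ
[15] Z:::Z
:::Z:
:Z::Z
:ZZ::
ZZZZZ
[16] Z:::Z
:Z:Z:
Z:Z:Z
::Z::
ZZZZZ
[17] Z:::Z
:::Z:
:Z::Z
:ZZ::
ZZZZZ
[18] ZZZZZ
::ZZ:
:Z::Z
:ZZ::
ZZZZZ
[19] ZZZZZ
::ZZ:
:Z::Z
:ZZZ:
ZZ:::
[20] Z:ZZZ
ZZ:Z:
::::Z
:ZZZ:
ZZ:::
[21] Z:ZZZ
ZZ:ZZ
:::Z:
:ZZZZ
ZZ:::

0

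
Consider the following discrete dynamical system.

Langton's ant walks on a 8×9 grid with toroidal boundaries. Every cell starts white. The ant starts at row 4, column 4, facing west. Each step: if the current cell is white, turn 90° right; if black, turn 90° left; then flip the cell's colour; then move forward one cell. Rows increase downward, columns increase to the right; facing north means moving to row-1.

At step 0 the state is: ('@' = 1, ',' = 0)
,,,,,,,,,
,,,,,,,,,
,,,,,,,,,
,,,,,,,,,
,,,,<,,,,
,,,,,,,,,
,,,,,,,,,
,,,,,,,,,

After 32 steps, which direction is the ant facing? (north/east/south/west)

[0] ,,,,,,,,,
,,,,,,,,,
,,,,,,,,,
,,,,,,,,,
,,,,<,,,,
,,,,,,,,,
,,,,,,,,,
,,,,,,,,,
[1] ,,,,,,,,,
,,,,,,,,,
,,,,,,,,,
,,,,^,,,,
,,,,@,,,,
,,,,,,,,,
,,,,,,,,,
,,,,,,,,,
[2] ,,,,,,,,,
,,,,,,,,,
,,,,,,,,,
,,,,@>,,,
,,,,@,,,,
,,,,,,,,,
,,,,,,,,,
,,,,,,,,,
[3] ,,,,,,,,,
,,,,,,,,,
,,,,,,,,,
,,,,@@,,,
,,,,@v,,,
,,,,,,,,,
,,,,,,,,,
,,,,,,,,,
[4] ,,,,,,,,,
,,,,,,,,,
,,,,,,,,,
,,,,@@,,,
,,,,<@,,,
,,,,,,,,,
,,,,,,,,,
,,,,,,,,,
[5] ,,,,,,,,,
,,,,,,,,,
,,,,,,,,,
,,,,@@,,,
,,,,,@,,,
,,,,v,,,,
,,,,,,,,,
,,,,,,,,,
[6] ,,,,,,,,,
,,,,,,,,,
,,,,,,,,,
,,,,@@,,,
,,,,,@,,,
,,,<@,,,,
,,,,,,,,,
,,,,,,,,,
[7] ,,,,,,,,,
,,,,,,,,,
,,,,,,,,,
,,,,@@,,,
,,,^,@,,,
,,,@@,,,,
,,,,,,,,,
,,,,,,,,,
[8] ,,,,,,,,,
,,,,,,,,,
,,,,,,,,,
,,,,@@,,,
,,,@>@,,,
,,,@@,,,,
,,,,,,,,,
,,,,,,,,,
[9] ,,,,,,,,,
,,,,,,,,,
,,,,,,,,,
,,,,@@,,,
,,,@@@,,,
,,,@v,,,,
,,,,,,,,,
,,,,,,,,,
[10] ,,,,,,,,,
,,,,,,,,,
,,,,,,,,,
,,,,@@,,,
,,,@@@,,,
,,,@,>,,,
,,,,,,,,,
,,,,,,,,,
[11] ,,,,,,,,,
,,,,,,,,,
,,,,,,,,,
,,,,@@,,,
,,,@@@,,,
,,,@,@,,,
,,,,,v,,,
,,,,,,,,,
[12] ,,,,,,,,,
,,,,,,,,,
,,,,,,,,,
,,,,@@,,,
,,,@@@,,,
,,,@,@,,,
,,,,<@,,,
,,,,,,,,,
[13] ,,,,,,,,,
,,,,,,,,,
,,,,,,,,,
,,,,@@,,,
,,,@@@,,,
,,,@^@,,,
,,,,@@,,,
,,,,,,,,,
[14] ,,,,,,,,,
,,,,,,,,,
,,,,,,,,,
,,,,@@,,,
,,,@@@,,,
,,,@@>,,,
,,,,@@,,,
,,,,,,,,,
[15] ,,,,,,,,,
,,,,,,,,,
,,,,,,,,,
,,,,@@,,,
,,,@@^,,,
,,,@@,,,,
,,,,@@,,,
,,,,,,,,,
[16] ,,,,,,,,,
,,,,,,,,,
,,,,,,,,,
,,,,@@,,,
,,,@<,,,,
,,,@@,,,,
,,,,@@,,,
,,,,,,,,,
[17] ,,,,,,,,,
,,,,,,,,,
,,,,,,,,,
,,,,@@,,,
,,,@,,,,,
,,,@v,,,,
,,,,@@,,,
,,,,,,,,,
[18] ,,,,,,,,,
,,,,,,,,,
,,,,,,,,,
,,,,@@,,,
,,,@,,,,,
,,,@,>,,,
,,,,@@,,,
,,,,,,,,,
[19] ,,,,,,,,,
,,,,,,,,,
,,,,,,,,,
,,,,@@,,,
,,,@,,,,,
,,,@,@,,,
,,,,@v,,,
,,,,,,,,,
[20] ,,,,,,,,,
,,,,,,,,,
,,,,,,,,,
,,,,@@,,,
,,,@,,,,,
,,,@,@,,,
,,,,@,>,,
,,,,,,,,,
[21] ,,,,,,,,,
,,,,,,,,,
,,,,,,,,,
,,,,@@,,,
,,,@,,,,,
,,,@,@,,,
,,,,@,@,,
,,,,,,v,,
[22] ,,,,,,,,,
,,,,,,,,,
,,,,,,,,,
,,,,@@,,,
,,,@,,,,,
,,,@,@,,,
,,,,@,@,,
,,,,,<@,,
[23] ,,,,,,,,,
,,,,,,,,,
,,,,,,,,,
,,,,@@,,,
,,,@,,,,,
,,,@,@,,,
,,,,@^@,,
,,,,,@@,,
[24] ,,,,,,,,,
,,,,,,,,,
,,,,,,,,,
,,,,@@,,,
,,,@,,,,,
,,,@,@,,,
,,,,@@>,,
,,,,,@@,,
[25] ,,,,,,,,,
,,,,,,,,,
,,,,,,,,,
,,,,@@,,,
,,,@,,,,,
,,,@,@^,,
,,,,@@,,,
,,,,,@@,,
[26] ,,,,,,,,,
,,,,,,,,,
,,,,,,,,,
,,,,@@,,,
,,,@,,,,,
,,,@,@@>,
,,,,@@,,,
,,,,,@@,,
[27] ,,,,,,,,,
,,,,,,,,,
,,,,,,,,,
,,,,@@,,,
,,,@,,,,,
,,,@,@@@,
,,,,@@,v,
,,,,,@@,,
[28] ,,,,,,,,,
,,,,,,,,,
,,,,,,,,,
,,,,@@,,,
,,,@,,,,,
,,,@,@@@,
,,,,@@<@,
,,,,,@@,,
[29] ,,,,,,,,,
,,,,,,,,,
,,,,,,,,,
,,,,@@,,,
,,,@,,,,,
,,,@,@^@,
,,,,@@@@,
,,,,,@@,,
[30] ,,,,,,,,,
,,,,,,,,,
,,,,,,,,,
,,,,@@,,,
,,,@,,,,,
,,,@,<,@,
,,,,@@@@,
,,,,,@@,,
[31] ,,,,,,,,,
,,,,,,,,,
,,,,,,,,,
,,,,@@,,,
,,,@,,,,,
,,,@,,,@,
,,,,@v@@,
,,,,,@@,,
[32] ,,,,,,,,,
,,,,,,,,,
,,,,,,,,,
,,,,@@,,,
,,,@,,,,,
,,,@,,,@,
,,,,@,>@,
,,,,,@@,,

east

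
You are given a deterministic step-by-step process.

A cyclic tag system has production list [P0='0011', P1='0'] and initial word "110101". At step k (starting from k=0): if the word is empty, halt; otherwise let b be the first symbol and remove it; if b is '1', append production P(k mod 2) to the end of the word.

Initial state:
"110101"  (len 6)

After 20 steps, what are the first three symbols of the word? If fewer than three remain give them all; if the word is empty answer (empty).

[0] "110101"  (len 6)
[1] "101010011"  (len 9)
[2] "010100110"  (len 9)
[3] "10100110"  (len 8)
[4] "01001100"  (len 8)
[5] "1001100"  (len 7)
[6] "0011000"  (len 7)
[7] "011000"  (len 6)
[8] "11000"  (len 5)
[9] "10000011"  (len 8)
[10] "00000110"  (len 8)
[11] "0000110"  (len 7)
[12] "000110"  (len 6)
[13] "00110"  (len 5)
[14] "0110"  (len 4)
[15] "110"  (len 3)
[16] "100"  (len 3)
[17] "000011"  (len 6)
[18] "00011"  (len 5)
[19] "0011"  (len 4)
[20] "011"  (len 3)

011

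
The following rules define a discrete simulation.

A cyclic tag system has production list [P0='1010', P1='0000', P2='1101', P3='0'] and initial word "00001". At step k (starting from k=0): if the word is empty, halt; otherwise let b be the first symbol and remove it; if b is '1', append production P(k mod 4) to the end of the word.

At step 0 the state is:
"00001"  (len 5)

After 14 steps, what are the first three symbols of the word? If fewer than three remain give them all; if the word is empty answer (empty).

t=0: "00001"  (len 5)
t=1: "0001"  (len 4)
t=2: "001"  (len 3)
t=3: "01"  (len 2)
t=4: "1"  (len 1)
t=5: "1010"  (len 4)
t=6: "0100000"  (len 7)
t=7: "100000"  (len 6)
t=8: "000000"  (len 6)
t=9: "00000"  (len 5)
t=10: "0000"  (len 4)
t=11: "000"  (len 3)
t=12: "00"  (len 2)
t=13: "0"  (len 1)
t=14: (halted — word empty)

(empty)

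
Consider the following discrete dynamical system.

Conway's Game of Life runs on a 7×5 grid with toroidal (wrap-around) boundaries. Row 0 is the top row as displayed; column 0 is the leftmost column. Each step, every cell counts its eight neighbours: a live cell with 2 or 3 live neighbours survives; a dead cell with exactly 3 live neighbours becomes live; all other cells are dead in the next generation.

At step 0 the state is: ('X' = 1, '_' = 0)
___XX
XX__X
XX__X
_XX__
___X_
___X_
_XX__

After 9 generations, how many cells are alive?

0) ___XX
XX__X
XX__X
_XX__
___X_
___X_
_XX__
1) ___XX
_XX__
___XX
_XXXX
___X_
___X_
__X_X
2) XX__X
X_X__
____X
X____
_____
__XXX
__X_X
3) __X_X
___X_
XX__X
_____
___XX
__X_X
__X__
4) __X__
_XXX_
X___X
___X_
___XX
__X_X
_XX__
5) _____
XXXXX
XX__X
X__X_
__X_X
XXX_X
_XX__
6) ____X
__XX_
_____
__XX_
__X__
____X
__XX_
7) ____X
___X_
_____
__XX_
__X__
__X__
___XX
8) ____X
_____
__XX_
__XX_
_XX__
__X__
___XX
9) ___XX
___X_
__XX_
_____
_X___
_XX__
___XX

10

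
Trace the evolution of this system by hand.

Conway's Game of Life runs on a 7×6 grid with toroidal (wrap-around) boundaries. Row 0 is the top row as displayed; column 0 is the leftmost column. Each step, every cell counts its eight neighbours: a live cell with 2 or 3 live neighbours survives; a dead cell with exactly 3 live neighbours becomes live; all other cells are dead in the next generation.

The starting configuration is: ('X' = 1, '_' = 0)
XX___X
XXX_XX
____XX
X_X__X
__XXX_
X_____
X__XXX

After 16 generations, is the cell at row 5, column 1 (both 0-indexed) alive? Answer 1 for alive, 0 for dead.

[0] XX___X
XXX_XX
____XX
X_X__X
__XXX_
X_____
X__XXX
[1] ______
__XX__
__X___
XXX___
X_XXX_
XXX___
____X_
[2] ___X__
__XX__
______
X____X
______
X_X_X_
_X____
[3] ___X__
__XX__
______
______
XX____
_X____
_XXX__
[4] _X__X_
__XX__
______
______
XX____
______
_X_X__
[5] _X__X_
__XX__
______
______
______
XXX___
__X___
[6] _X____
__XX__
______
______
_X____
_XX___
X_XX__
[7] _X____
__X___
______
______
_XX___
X__X__
X__X__
[8] _XX___
______
______
______
_XX___
X__X__
XXX___
[9] X_X___
______
______
______
_XX___
X__X__
X__X__
[10] _X____
______
______
______
_XX___
X__X__
X_XX_X
[11] XXX___
______
______
______
_XX___
X__XXX
X_XXXX
[12] X_X_X_
_X____
______
______
XXXXXX
______
______
[13] _X____
_X____
______
XXXXXX
XXXXXX
XXXXXX
______
[14] ______
______
___XXX
______
______
______
___XXX
[15] ____X_
____X_
____X_
____X_
______
____X_
____X_
[16] ___XXX
___XXX
___XXX
______
______
______
___XXX

0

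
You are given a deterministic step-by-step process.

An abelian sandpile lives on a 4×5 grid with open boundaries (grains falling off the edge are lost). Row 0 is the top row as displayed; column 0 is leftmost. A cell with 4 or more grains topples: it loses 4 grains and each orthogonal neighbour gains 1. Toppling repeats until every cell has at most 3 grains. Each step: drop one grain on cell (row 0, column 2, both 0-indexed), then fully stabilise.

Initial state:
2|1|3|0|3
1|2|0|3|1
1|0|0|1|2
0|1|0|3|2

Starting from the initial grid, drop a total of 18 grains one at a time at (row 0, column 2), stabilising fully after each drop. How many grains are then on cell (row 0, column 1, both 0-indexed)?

0) 2|1|3|0|3
1|2|0|3|1
1|0|0|1|2
0|1|0|3|2
1) 2|2|0|1|3
1|2|1|3|1
1|0|0|1|2
0|1|0|3|2
2) 2|2|1|1|3
1|2|1|3|1
1|0|0|1|2
0|1|0|3|2
3) 2|2|2|1|3
1|2|1|3|1
1|0|0|1|2
0|1|0|3|2
4) 2|2|3|1|3
1|2|1|3|1
1|0|0|1|2
0|1|0|3|2
5) 2|3|0|2|3
1|2|2|3|1
1|0|0|1|2
0|1|0|3|2
6) 2|3|1|2|3
1|2|2|3|1
1|0|0|1|2
0|1|0|3|2
7) 2|3|2|2|3
1|2|2|3|1
1|0|0|1|2
0|1|0|3|2
8) 2|3|3|2|3
1|2|2|3|1
1|0|0|1|2
0|1|0|3|2
9) 3|0|1|3|3
1|3|3|3|1
1|0|0|1|2
0|1|0|3|2
10) 3|0|2|3|3
1|3|3|3|1
1|0|0|1|2
0|1|0|3|2
11) 3|0|3|3|3
1|3|3|3|1
1|0|0|1|2
0|1|0|3|2
12) 3|2|2|2|0
2|0|2|1|3
1|1|1|2|2
0|1|0|3|2
13) 3|2|3|2|0
2|0|2|1|3
1|1|1|2|2
0|1|0|3|2
14) 3|3|0|3|0
2|0|3|1|3
1|1|1|2|2
0|1|0|3|2
15) 3|3|1|3|0
2|0|3|1|3
1|1|1|2|2
0|1|0|3|2
16) 3|3|2|3|0
2|0|3|1|3
1|1|1|2|2
0|1|0|3|2
17) 3|3|3|3|0
2|0|3|1|3
1|1|1|2|2
0|1|0|3|2
18) 0|1|3|0|1
3|2|0|3|3
1|1|2|2|2
0|1|0|3|2

1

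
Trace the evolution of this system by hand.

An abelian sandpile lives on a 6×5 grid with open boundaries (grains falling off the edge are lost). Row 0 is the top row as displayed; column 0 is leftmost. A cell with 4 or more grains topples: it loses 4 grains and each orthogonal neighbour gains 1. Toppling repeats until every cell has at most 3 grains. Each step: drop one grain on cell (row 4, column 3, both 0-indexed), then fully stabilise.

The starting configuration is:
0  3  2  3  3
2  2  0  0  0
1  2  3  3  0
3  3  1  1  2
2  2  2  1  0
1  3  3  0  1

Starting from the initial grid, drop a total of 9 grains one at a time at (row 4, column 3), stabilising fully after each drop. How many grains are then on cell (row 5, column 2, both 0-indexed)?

t=0: 0  3  2  3  3
2  2  0  0  0
1  2  3  3  0
3  3  1  1  2
2  2  2  1  0
1  3  3  0  1
t=1: 0  3  2  3  3
2  2  0  0  0
1  2  3  3  0
3  3  1  1  2
2  2  2  2  0
1  3  3  0  1
t=2: 0  3  2  3  3
2  2  0  0  0
1  2  3  3  0
3  3  1  1  2
2  2  2  3  0
1  3  3  0  1
t=3: 0  3  2  3  3
2  2  0  0  0
1  2  3  3  0
3  3  1  2  2
2  2  3  0  1
1  3  3  1  1
t=4: 0  3  2  3  3
2  2  0  0  0
1  2  3  3  0
3  3  1  2  2
2  2  3  1  1
1  3  3  1  1
t=5: 0  3  2  3  3
2  2  0  0  0
1  2  3  3  0
3  3  1  2  2
2  2  3  2  1
1  3  3  1  1
t=6: 0  3  2  3  3
2  2  0  0  0
1  2  3  3  0
3  3  1  2  2
2  2  3  3  1
1  3  3  1  1
t=7: 0  3  2  3  3
2  2  0  0  0
2  3  3  3  0
1  1  3  3  2
0  2  2  1  2
3  1  1  3  1
t=8: 0  3  2  3  3
2  2  0  0  0
2  3  3  3  0
1  1  3  3  2
0  2  2  2  2
3  1  1  3  1
t=9: 0  3  2  3  3
2  2  0  0  0
2  3  3  3  0
1  1  3  3  2
0  2  2  3  2
3  1  1  3  1

1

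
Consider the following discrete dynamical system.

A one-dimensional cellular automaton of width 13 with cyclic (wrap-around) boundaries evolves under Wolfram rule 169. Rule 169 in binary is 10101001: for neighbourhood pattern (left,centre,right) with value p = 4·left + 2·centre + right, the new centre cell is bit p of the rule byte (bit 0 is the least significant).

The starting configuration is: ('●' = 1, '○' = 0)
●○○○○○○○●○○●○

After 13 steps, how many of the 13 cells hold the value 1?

k=0  ●○○○○○○○●○○●○
k=1  ○○●●●●●○○○○○●
k=2  ○○●●●●○○●●●○○
k=3  ●○●●●○○○●●○○●
k=4  ○●●●○○●○●○○○●
k=5  ●●●○○○○●○○●○○
k=6  ●●○○●●○○○○○○○
k=7  ●○○○●○○●●●●●○
k=8  ○○●○○○○●●●●○●
k=9  ○○○○●●○●●●○●○
k=10  ●●●○●○●●●○●○○
k=11  ●●○●○●●●○●○○○
k=12  ●○●○●●●○●○○●○
k=13  ○●○●●●○●○○○○●

6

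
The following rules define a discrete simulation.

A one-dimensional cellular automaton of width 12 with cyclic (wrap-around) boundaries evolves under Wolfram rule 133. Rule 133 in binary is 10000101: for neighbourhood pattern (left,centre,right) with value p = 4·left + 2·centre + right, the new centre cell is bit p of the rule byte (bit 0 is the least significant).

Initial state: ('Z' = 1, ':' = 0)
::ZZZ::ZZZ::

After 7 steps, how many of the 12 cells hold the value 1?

0) ::ZZZ::ZZZ::
1) Z::Z::::Z::Z
2) :::Z:ZZ:Z:::
3) ZZ:Z::::Z:ZZ
4) Z::Z:ZZ:Z::Z
5) :::Z::::Z:::
6) ZZ:Z:ZZ:Z:ZZ
7) Z::Z::::Z::Z

4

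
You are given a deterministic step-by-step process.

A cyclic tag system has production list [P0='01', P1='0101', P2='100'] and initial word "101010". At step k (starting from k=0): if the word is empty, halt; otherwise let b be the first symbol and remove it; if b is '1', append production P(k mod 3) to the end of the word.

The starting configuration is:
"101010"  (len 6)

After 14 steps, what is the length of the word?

10

k=0  "101010"  (len 6)
k=1  "0101001"  (len 7)
k=2  "101001"  (len 6)
k=3  "01001100"  (len 8)
k=4  "1001100"  (len 7)
k=5  "0011000101"  (len 10)
k=6  "011000101"  (len 9)
k=7  "11000101"  (len 8)
k=8  "10001010101"  (len 11)
k=9  "0001010101100"  (len 13)
k=10  "001010101100"  (len 12)
k=11  "01010101100"  (len 11)
k=12  "1010101100"  (len 10)
k=13  "01010110001"  (len 11)
k=14  "1010110001"  (len 10)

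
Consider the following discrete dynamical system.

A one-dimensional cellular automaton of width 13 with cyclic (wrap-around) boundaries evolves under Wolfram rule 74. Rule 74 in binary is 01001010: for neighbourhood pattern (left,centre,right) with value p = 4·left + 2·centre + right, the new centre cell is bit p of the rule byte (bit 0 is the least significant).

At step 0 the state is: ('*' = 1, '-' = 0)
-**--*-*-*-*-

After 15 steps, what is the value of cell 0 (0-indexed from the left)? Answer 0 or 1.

1

k=0  -**--*-*-*-*-
k=1  ***-*--------
k=2  *-*---------*
k=3  *----------**
k=4  *---------**-
k=5  ---------***-
k=6  --------**-*-
k=7  -------***---
k=8  ------**-*---
k=9  -----***-----
k=10  ----**-*-----
k=11  ---***-------
k=12  --**-*-------
k=13  -***---------
k=14  **-*---------
k=15  **----------*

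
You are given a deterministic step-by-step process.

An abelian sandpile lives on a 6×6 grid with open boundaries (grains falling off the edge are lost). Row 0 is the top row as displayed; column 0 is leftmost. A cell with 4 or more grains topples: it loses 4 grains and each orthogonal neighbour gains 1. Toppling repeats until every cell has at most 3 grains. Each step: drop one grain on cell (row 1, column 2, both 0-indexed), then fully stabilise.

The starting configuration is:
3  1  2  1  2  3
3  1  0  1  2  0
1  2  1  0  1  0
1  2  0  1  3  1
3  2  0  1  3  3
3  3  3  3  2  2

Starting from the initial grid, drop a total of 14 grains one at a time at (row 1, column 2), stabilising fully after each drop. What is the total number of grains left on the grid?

69

k=0  3  1  2  1  2  3
3  1  0  1  2  0
1  2  1  0  1  0
1  2  0  1  3  1
3  2  0  1  3  3
3  3  3  3  2  2
k=1  3  1  2  1  2  3
3  1  1  1  2  0
1  2  1  0  1  0
1  2  0  1  3  1
3  2  0  1  3  3
3  3  3  3  2  2
k=2  3  1  2  1  2  3
3  1  2  1  2  0
1  2  1  0  1  0
1  2  0  1  3  1
3  2  0  1  3  3
3  3  3  3  2  2
k=3  3  1  2  1  2  3
3  1  3  1  2  0
1  2  1  0  1  0
1  2  0  1  3  1
3  2  0  1  3  3
3  3  3  3  2  2
k=4  3  1  3  1  2  3
3  2  0  2  2  0
1  2  2  0  1  0
1  2  0  1  3  1
3  2  0  1  3  3
3  3  3  3  2  2
k=5  3  1  3  1  2  3
3  2  1  2  2  0
1  2  2  0  1  0
1  2  0  1  3  1
3  2  0  1  3  3
3  3  3  3  2  2
k=6  3  1  3  1  2  3
3  2  2  2  2  0
1  2  2  0  1  0
1  2  0  1  3  1
3  2  0  1  3  3
3  3  3  3  2  2
k=7  3  1  3  1  2  3
3  2  3  2  2  0
1  2  2  0  1  0
1  2  0  1  3  1
3  2  0  1  3  3
3  3  3  3  2  2
k=8  3  2  0  2  2  3
3  3  1  3  2  0
1  2  3  0  1  0
1  2  0  1  3  1
3  2  0  1  3  3
3  3  3  3  2  2
k=9  3  2  0  2  2  3
3  3  2  3  2  0
1  2  3  0  1  0
1  2  0  1  3  1
3  2  0  1  3  3
3  3  3  3  2  2
k=10  3  2  0  2  2  3
3  3  3  3  2  0
1  2  3  0  1  0
1  2  0  1  3  1
3  2  0  1  3  3
3  3  3  3  2  2
k=11  1  0  2  3  2  3
1  3  3  0  3  0
3  0  1  2  1  0
1  3  1  1  3  1
3  2  0  1  3  3
3  3  3  3  2  2
k=12  1  1  3  3  2  3
2  0  1  1  3  0
3  1  2  2  1  0
1  3  1  1  3  1
3  2  0  1  3  3
3  3  3  3  2  2
k=13  1  1  3  3  2  3
2  0  2  1  3  0
3  1  2  2  1  0
1  3  1  1  3  1
3  2  0  1  3  3
3  3  3  3  2  2
k=14  1  1  3  3  2  3
2  0  3  1  3  0
3  1  2  2  1  0
1  3  1  1  3  1
3  2  0  1  3  3
3  3  3  3  2  2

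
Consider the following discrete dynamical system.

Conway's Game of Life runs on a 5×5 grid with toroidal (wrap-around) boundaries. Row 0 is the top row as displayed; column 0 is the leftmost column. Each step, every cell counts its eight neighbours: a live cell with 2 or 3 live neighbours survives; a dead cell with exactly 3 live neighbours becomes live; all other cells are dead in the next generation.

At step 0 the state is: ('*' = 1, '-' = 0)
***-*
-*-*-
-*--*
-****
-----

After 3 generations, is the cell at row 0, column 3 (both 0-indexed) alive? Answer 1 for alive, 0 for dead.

[0] ***-*
-*-*-
-*--*
-****
-----
[1] *****
---*-
-*--*
-****
-----
[2] *****
-----
-*--*
-****
-----
[3] *****
-----
-*--*
-****
-----

1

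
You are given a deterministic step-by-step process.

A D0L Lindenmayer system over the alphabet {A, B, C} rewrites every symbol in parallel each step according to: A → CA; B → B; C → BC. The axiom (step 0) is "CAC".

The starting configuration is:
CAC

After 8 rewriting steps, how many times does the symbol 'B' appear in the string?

44

k=0  CAC
k=1  BCCABC
k=2  BBCBCCABBC
k=3  BBBCBBCBCCABBBC
k=4  BBBBCBBBCBBCBCCABBBBC
k=5  BBBBBCBBBBCBBBCBBCBCCABBBBBC
k=6  BBBBBBCBBBBBCBBBBCBBBCBBCBCCABBBBBBC
k=7  BBBBBBBCBBBBBBCBBBBBCBBBBCBBBCBBCBCCABBBBBBBC
k=8  BBBBBBBBCBBBBBBBCBBBBBBCBBBBBCBBBBCBBBCBBCBCCABBBBBBBBC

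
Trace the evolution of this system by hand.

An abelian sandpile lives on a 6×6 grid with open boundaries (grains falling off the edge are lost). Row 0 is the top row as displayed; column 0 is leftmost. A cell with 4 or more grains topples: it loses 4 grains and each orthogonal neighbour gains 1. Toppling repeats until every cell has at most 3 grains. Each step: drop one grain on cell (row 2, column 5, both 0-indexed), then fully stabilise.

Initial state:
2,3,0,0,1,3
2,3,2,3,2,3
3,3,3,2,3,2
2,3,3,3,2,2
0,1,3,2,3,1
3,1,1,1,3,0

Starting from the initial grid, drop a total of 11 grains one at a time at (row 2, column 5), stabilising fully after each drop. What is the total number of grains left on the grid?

0) 2,3,0,0,1,3
2,3,2,3,2,3
3,3,3,2,3,2
2,3,3,3,2,2
0,1,3,2,3,1
3,1,1,1,3,0
1) 2,3,0,0,1,3
2,3,2,3,2,3
3,3,3,2,3,3
2,3,3,3,2,2
0,1,3,2,3,1
3,1,1,1,3,0
2) 0,1,2,1,3,0
1,3,1,2,1,2
2,3,3,2,3,3
0,2,3,3,2,0
1,3,1,1,2,3
3,1,2,3,0,1
3) 0,1,2,1,3,0
1,3,1,2,2,3
2,3,3,3,0,1
0,2,3,3,3,1
1,3,1,1,2,3
3,1,2,3,0,1
4) 0,1,2,1,3,0
1,3,1,2,2,3
2,3,3,3,0,2
0,2,3,3,3,1
1,3,1,1,2,3
3,1,2,3,0,1
5) 0,1,2,1,3,0
1,3,1,2,2,3
2,3,3,3,0,3
0,2,3,3,3,1
1,3,1,1,2,3
3,1,2,3,0,1
6) 0,1,2,1,3,1
1,3,1,2,3,0
2,3,3,3,1,1
0,2,3,3,3,2
1,3,1,1,2,3
3,1,2,3,0,1
7) 0,1,2,1,3,1
1,3,1,2,3,0
2,3,3,3,1,2
0,2,3,3,3,2
1,3,1,1,2,3
3,1,2,3,0,1
8) 0,1,2,1,3,1
1,3,1,2,3,0
2,3,3,3,1,3
0,2,3,3,3,2
1,3,1,1,2,3
3,1,2,3,0,1
9) 0,1,2,1,3,1
1,3,1,2,3,1
2,3,3,3,2,0
0,2,3,3,3,3
1,3,1,1,2,3
3,1,2,3,0,1
10) 0,1,2,1,3,1
1,3,1,2,3,1
2,3,3,3,2,1
0,2,3,3,3,3
1,3,1,1,2,3
3,1,2,3,0,1
11) 0,1,2,1,3,1
1,3,1,2,3,1
2,3,3,3,2,2
0,2,3,3,3,3
1,3,1,1,2,3
3,1,2,3,0,1

69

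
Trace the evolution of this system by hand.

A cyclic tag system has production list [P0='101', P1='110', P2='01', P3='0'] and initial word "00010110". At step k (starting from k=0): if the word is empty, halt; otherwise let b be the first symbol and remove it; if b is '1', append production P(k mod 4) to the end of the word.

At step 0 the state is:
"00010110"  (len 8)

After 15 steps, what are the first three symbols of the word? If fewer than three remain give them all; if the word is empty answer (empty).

100

t=0: "00010110"  (len 8)
t=1: "0010110"  (len 7)
t=2: "010110"  (len 6)
t=3: "10110"  (len 5)
t=4: "01100"  (len 5)
t=5: "1100"  (len 4)
t=6: "100110"  (len 6)
t=7: "0011001"  (len 7)
t=8: "011001"  (len 6)
t=9: "11001"  (len 5)
t=10: "1001110"  (len 7)
t=11: "00111001"  (len 8)
t=12: "0111001"  (len 7)
t=13: "111001"  (len 6)
t=14: "11001110"  (len 8)
t=15: "100111001"  (len 9)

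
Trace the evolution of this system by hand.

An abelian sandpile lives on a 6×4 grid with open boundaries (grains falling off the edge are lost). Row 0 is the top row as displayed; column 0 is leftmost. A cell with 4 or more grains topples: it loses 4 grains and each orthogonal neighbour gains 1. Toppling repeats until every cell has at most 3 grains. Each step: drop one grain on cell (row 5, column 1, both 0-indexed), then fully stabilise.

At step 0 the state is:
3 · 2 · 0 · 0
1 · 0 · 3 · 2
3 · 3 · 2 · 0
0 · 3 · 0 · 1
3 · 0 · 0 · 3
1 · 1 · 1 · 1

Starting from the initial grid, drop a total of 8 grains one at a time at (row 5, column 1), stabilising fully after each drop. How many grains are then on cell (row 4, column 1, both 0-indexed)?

2

k=0  3 · 2 · 0 · 0
1 · 0 · 3 · 2
3 · 3 · 2 · 0
0 · 3 · 0 · 1
3 · 0 · 0 · 3
1 · 1 · 1 · 1
k=1  3 · 2 · 0 · 0
1 · 0 · 3 · 2
3 · 3 · 2 · 0
0 · 3 · 0 · 1
3 · 0 · 0 · 3
1 · 2 · 1 · 1
k=2  3 · 2 · 0 · 0
1 · 0 · 3 · 2
3 · 3 · 2 · 0
0 · 3 · 0 · 1
3 · 0 · 0 · 3
1 · 3 · 1 · 1
k=3  3 · 2 · 0 · 0
1 · 0 · 3 · 2
3 · 3 · 2 · 0
0 · 3 · 0 · 1
3 · 1 · 0 · 3
2 · 0 · 2 · 1
k=4  3 · 2 · 0 · 0
1 · 0 · 3 · 2
3 · 3 · 2 · 0
0 · 3 · 0 · 1
3 · 1 · 0 · 3
2 · 1 · 2 · 1
k=5  3 · 2 · 0 · 0
1 · 0 · 3 · 2
3 · 3 · 2 · 0
0 · 3 · 0 · 1
3 · 1 · 0 · 3
2 · 2 · 2 · 1
k=6  3 · 2 · 0 · 0
1 · 0 · 3 · 2
3 · 3 · 2 · 0
0 · 3 · 0 · 1
3 · 1 · 0 · 3
2 · 3 · 2 · 1
k=7  3 · 2 · 0 · 0
1 · 0 · 3 · 2
3 · 3 · 2 · 0
0 · 3 · 0 · 1
3 · 2 · 0 · 3
3 · 0 · 3 · 1
k=8  3 · 2 · 0 · 0
1 · 0 · 3 · 2
3 · 3 · 2 · 0
0 · 3 · 0 · 1
3 · 2 · 0 · 3
3 · 1 · 3 · 1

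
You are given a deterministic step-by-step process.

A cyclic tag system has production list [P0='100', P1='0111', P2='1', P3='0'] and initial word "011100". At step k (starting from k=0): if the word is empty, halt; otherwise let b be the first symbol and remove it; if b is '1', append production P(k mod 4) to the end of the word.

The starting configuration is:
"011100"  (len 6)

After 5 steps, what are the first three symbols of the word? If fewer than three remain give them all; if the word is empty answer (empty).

001

t=0: "011100"  (len 6)
t=1: "11100"  (len 5)
t=2: "11000111"  (len 8)
t=3: "10001111"  (len 8)
t=4: "00011110"  (len 8)
t=5: "0011110"  (len 7)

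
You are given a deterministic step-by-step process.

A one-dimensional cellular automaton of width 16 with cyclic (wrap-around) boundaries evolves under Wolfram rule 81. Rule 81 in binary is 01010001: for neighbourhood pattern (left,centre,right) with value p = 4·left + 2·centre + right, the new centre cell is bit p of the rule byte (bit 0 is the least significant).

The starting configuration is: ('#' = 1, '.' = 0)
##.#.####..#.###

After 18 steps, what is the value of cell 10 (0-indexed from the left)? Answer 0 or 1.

1

[0] ##.#.####..#.###
[1] .#......##......
[2] ..#####..#######
[3] #.....##.......#
[4] #####..#######..
[5] ....##.......##.
[6] ###..#######..##
[7] ..##.......##...
[8] #..#######..####
[9] ##.......##.....
[10] .#######..#####.
[11] .......##.....##
[12] ######..#####..#
[13] .....##.....##..
[14] ####..#####..###
[15] ...##.....##....
[16] ##..#####..#####
[17] .##.....##......
[18] ..#####..#######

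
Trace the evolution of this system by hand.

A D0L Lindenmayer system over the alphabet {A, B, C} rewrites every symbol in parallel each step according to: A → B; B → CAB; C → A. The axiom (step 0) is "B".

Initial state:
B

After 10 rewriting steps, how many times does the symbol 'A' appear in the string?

230

k=0  B
k=1  CAB
k=2  ABCAB
k=3  BCABABCAB
k=4  CABABCABBCABABCAB
k=5  ABCABBCABABCABCABABCABBCABABCAB
k=6  BCABABCABCABABCABBCABABCABABCABBCABABCABCABABCABBCABABCAB
k=7  CABABCABBCABABCABABCABBCABABCABCABABCABBCABABCABBCABABCABCABABCABBCABABCABABCABBCABABCABCABABCABBCABABCAB
k=8  ABCABBCABABCABCABABCABBCABABCABBCABABCABCABABCABBCABABCABA…BBCABABCABCABABCABBCABABCABABCABBCABABCABCABABCABBCABABCAB  (len 193)
k=9  BCABABCABCABABCABBCABABCABABCABBCABABCABCABABCABBCABABCABC…BBCABABCABCABABCABBCABABCABABCABBCABABCABCABABCABBCABABCAB  (len 355)
k=10  CABABCABBCABABCABABCABBCABABCABCABABCABBCABABCABBCABABCABC…BBCABABCABCABABCABBCABABCABABCABBCABABCABCABABCABBCABABCAB  (len 653)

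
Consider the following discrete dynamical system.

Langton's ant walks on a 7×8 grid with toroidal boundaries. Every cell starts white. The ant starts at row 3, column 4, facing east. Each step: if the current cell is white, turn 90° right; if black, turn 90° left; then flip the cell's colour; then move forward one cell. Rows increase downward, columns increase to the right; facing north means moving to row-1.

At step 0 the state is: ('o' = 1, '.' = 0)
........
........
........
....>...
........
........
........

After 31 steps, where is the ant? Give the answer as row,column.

gen 0: ........
........
........
....>...
........
........
........
gen 1: ........
........
........
....o...
....v...
........
........
gen 2: ........
........
........
....o...
...<o...
........
........
gen 3: ........
........
........
...^o...
...oo...
........
........
gen 4: ........
........
........
...o>...
...oo...
........
........
gen 5: ........
........
....^...
...o....
...oo...
........
........
gen 6: ........
........
....o>..
...o....
...oo...
........
........
gen 7: ........
........
....oo..
...o.v..
...oo...
........
........
gen 8: ........
........
....oo..
...o<o..
...oo...
........
........
gen 9: ........
........
....^o..
...ooo..
...oo...
........
........
gen 10: ........
........
...<.o..
...ooo..
...oo...
........
........
gen 11: ........
...^....
...o.o..
...ooo..
...oo...
........
........
gen 12: ........
...o>...
...o.o..
...ooo..
...oo...
........
........
gen 13: ........
...oo...
...ovo..
...ooo..
...oo...
........
........
gen 14: ........
...oo...
...<oo..
...ooo..
...oo...
........
........
gen 15: ........
...oo...
....oo..
...voo..
...oo...
........
........
gen 16: ........
...oo...
....oo..
....>o..
...oo...
........
........
gen 17: ........
...oo...
....^o..
.....o..
...oo...
........
........
gen 18: ........
...oo...
...<.o..
.....o..
...oo...
........
........
gen 19: ........
...^o...
...o.o..
.....o..
...oo...
........
........
gen 20: ........
..<.o...
...o.o..
.....o..
...oo...
........
........
gen 21: ..^.....
..o.o...
...o.o..
.....o..
...oo...
........
........
gen 22: ..o>....
..o.o...
...o.o..
.....o..
...oo...
........
........
gen 23: ..oo....
..ovo...
...o.o..
.....o..
...oo...
........
........
gen 24: ..oo....
..<oo...
...o.o..
.....o..
...oo...
........
........
gen 25: ..oo....
...oo...
..vo.o..
.....o..
...oo...
........
........
gen 26: ..oo....
...oo...
.<oo.o..
.....o..
...oo...
........
........
gen 27: ..oo....
.^.oo...
.ooo.o..
.....o..
...oo...
........
........
gen 28: ..oo....
.o>oo...
.ooo.o..
.....o..
...oo...
........
........
gen 29: ..oo....
.oooo...
.ovo.o..
.....o..
...oo...
........
........
gen 30: ..oo....
.oooo...
.o.>.o..
.....o..
...oo...
........
........
gen 31: ..oo....
.oo^o...
.o...o..
.....o..
...oo...
........
........

1,3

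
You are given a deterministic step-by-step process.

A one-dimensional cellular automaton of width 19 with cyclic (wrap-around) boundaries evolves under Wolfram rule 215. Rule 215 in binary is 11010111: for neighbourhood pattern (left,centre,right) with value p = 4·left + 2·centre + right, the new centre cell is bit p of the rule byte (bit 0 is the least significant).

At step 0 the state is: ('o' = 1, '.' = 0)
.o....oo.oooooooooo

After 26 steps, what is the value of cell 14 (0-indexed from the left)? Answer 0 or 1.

1

t=0: .o....oo.oooooooooo
t=1: .ooooo.o..ooooooooo
t=2: ..oooo.ooo.oooooooo
t=3: oo.ooo..oo..ooooooo
t=4: oo..oooo.ooo.oooooo
t=5: oooo.ooo..oo..ooooo
t=6: oooo..oooo.ooo.oooo
t=7: oooooo.ooo..oo..ooo
t=8: oooooo..oooo.ooo.oo
t=9: oooooooo.ooo..oo..o
t=10: oooooooo..oooo.ooo.
t=11: .ooooooooo.ooo..oo.
t=12: o.oooooooo..oooo.oo
t=13: o..ooooooooo.ooo..o
t=14: ooo.oooooooo..oooo.
t=15: .oo..ooooooooo.ooo.
t=16: o.ooo.oooooooo..ooo
t=17: o..oo..ooooooooo.oo
t=18: ooo.ooo.oooooooo..o
t=19: ooo..oo..ooooooooo.
t=20: .oooo.ooo.oooooooo.
t=21: o.ooo..oo..oooooooo
t=22: o..oooo.ooo.ooooooo
t=23: ooo.ooo..oo..oooooo
t=24: ooo..oooo.ooo.ooooo
t=25: ooooo.ooo..oo..oooo
t=26: ooooo..oooo.ooo.ooo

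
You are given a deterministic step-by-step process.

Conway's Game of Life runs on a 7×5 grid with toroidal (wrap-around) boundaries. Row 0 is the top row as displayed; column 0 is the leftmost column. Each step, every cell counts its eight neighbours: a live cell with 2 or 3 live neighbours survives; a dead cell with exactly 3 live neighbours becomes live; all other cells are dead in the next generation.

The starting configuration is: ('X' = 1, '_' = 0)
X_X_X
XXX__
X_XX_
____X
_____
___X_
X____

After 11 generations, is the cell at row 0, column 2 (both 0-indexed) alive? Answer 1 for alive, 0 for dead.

1

t=0: X_X_X
XXX__
X_XX_
____X
_____
___X_
X____
t=1: __XXX
_____
X_XX_
___XX
_____
_____
XX_X_
t=2: XXXXX
_X___
__XX_
__XXX
_____
_____
XX_X_
t=3: ___X_
_____
_X__X
__X_X
___X_
_____
___X_
t=4: _____
_____
X__X_
X_X_X
___X_
_____
_____
t=5: _____
_____
XX_X_
XXX__
___XX
_____
_____
t=6: _____
_____
X___X
_____
XXXXX
_____
_____
t=7: _____
_____
_____
__X__
XXXXX
XXXXX
_____
t=8: _____
_____
_____
X_X_X
_____
_____
XXXXX
t=9: XXXXX
_____
_____
_____
_____
XXXXX
XXXXX
t=10: _____
XXXXX
_____
_____
XXXXX
_____
_____
t=11: XXXXX
XXXXX
XXXXX
XXXXX
XXXXX
XXXXX
_____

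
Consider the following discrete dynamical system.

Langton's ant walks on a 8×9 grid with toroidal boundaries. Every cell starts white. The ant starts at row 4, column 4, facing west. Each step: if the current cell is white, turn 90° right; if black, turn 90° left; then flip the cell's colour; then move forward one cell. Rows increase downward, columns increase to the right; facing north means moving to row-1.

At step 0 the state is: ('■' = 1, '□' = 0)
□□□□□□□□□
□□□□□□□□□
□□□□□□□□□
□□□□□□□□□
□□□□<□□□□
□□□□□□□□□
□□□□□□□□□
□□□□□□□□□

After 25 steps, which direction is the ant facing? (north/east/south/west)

north

k=0  □□□□□□□□□
□□□□□□□□□
□□□□□□□□□
□□□□□□□□□
□□□□<□□□□
□□□□□□□□□
□□□□□□□□□
□□□□□□□□□
k=1  □□□□□□□□□
□□□□□□□□□
□□□□□□□□□
□□□□^□□□□
□□□□■□□□□
□□□□□□□□□
□□□□□□□□□
□□□□□□□□□
k=2  □□□□□□□□□
□□□□□□□□□
□□□□□□□□□
□□□□■>□□□
□□□□■□□□□
□□□□□□□□□
□□□□□□□□□
□□□□□□□□□
k=3  □□□□□□□□□
□□□□□□□□□
□□□□□□□□□
□□□□■■□□□
□□□□■v□□□
□□□□□□□□□
□□□□□□□□□
□□□□□□□□□
k=4  □□□□□□□□□
□□□□□□□□□
□□□□□□□□□
□□□□■■□□□
□□□□<■□□□
□□□□□□□□□
□□□□□□□□□
□□□□□□□□□
k=5  □□□□□□□□□
□□□□□□□□□
□□□□□□□□□
□□□□■■□□□
□□□□□■□□□
□□□□v□□□□
□□□□□□□□□
□□□□□□□□□
k=6  □□□□□□□□□
□□□□□□□□□
□□□□□□□□□
□□□□■■□□□
□□□□□■□□□
□□□<■□□□□
□□□□□□□□□
□□□□□□□□□
k=7  □□□□□□□□□
□□□□□□□□□
□□□□□□□□□
□□□□■■□□□
□□□^□■□□□
□□□■■□□□□
□□□□□□□□□
□□□□□□□□□
k=8  □□□□□□□□□
□□□□□□□□□
□□□□□□□□□
□□□□■■□□□
□□□■>■□□□
□□□■■□□□□
□□□□□□□□□
□□□□□□□□□
k=9  □□□□□□□□□
□□□□□□□□□
□□□□□□□□□
□□□□■■□□□
□□□■■■□□□
□□□■v□□□□
□□□□□□□□□
□□□□□□□□□
k=10  □□□□□□□□□
□□□□□□□□□
□□□□□□□□□
□□□□■■□□□
□□□■■■□□□
□□□■□>□□□
□□□□□□□□□
□□□□□□□□□
k=11  □□□□□□□□□
□□□□□□□□□
□□□□□□□□□
□□□□■■□□□
□□□■■■□□□
□□□■□■□□□
□□□□□v□□□
□□□□□□□□□
k=12  □□□□□□□□□
□□□□□□□□□
□□□□□□□□□
□□□□■■□□□
□□□■■■□□□
□□□■□■□□□
□□□□<■□□□
□□□□□□□□□
k=13  □□□□□□□□□
□□□□□□□□□
□□□□□□□□□
□□□□■■□□□
□□□■■■□□□
□□□■^■□□□
□□□□■■□□□
□□□□□□□□□
k=14  □□□□□□□□□
□□□□□□□□□
□□□□□□□□□
□□□□■■□□□
□□□■■■□□□
□□□■■>□□□
□□□□■■□□□
□□□□□□□□□
k=15  □□□□□□□□□
□□□□□□□□□
□□□□□□□□□
□□□□■■□□□
□□□■■^□□□
□□□■■□□□□
□□□□■■□□□
□□□□□□□□□
k=16  □□□□□□□□□
□□□□□□□□□
□□□□□□□□□
□□□□■■□□□
□□□■<□□□□
□□□■■□□□□
□□□□■■□□□
□□□□□□□□□
k=17  □□□□□□□□□
□□□□□□□□□
□□□□□□□□□
□□□□■■□□□
□□□■□□□□□
□□□■v□□□□
□□□□■■□□□
□□□□□□□□□
k=18  □□□□□□□□□
□□□□□□□□□
□□□□□□□□□
□□□□■■□□□
□□□■□□□□□
□□□■□>□□□
□□□□■■□□□
□□□□□□□□□
k=19  □□□□□□□□□
□□□□□□□□□
□□□□□□□□□
□□□□■■□□□
□□□■□□□□□
□□□■□■□□□
□□□□■v□□□
□□□□□□□□□
k=20  □□□□□□□□□
□□□□□□□□□
□□□□□□□□□
□□□□■■□□□
□□□■□□□□□
□□□■□■□□□
□□□□■□>□□
□□□□□□□□□
k=21  □□□□□□□□□
□□□□□□□□□
□□□□□□□□□
□□□□■■□□□
□□□■□□□□□
□□□■□■□□□
□□□□■□■□□
□□□□□□v□□
k=22  □□□□□□□□□
□□□□□□□□□
□□□□□□□□□
□□□□■■□□□
□□□■□□□□□
□□□■□■□□□
□□□□■□■□□
□□□□□<■□□
k=23  □□□□□□□□□
□□□□□□□□□
□□□□□□□□□
□□□□■■□□□
□□□■□□□□□
□□□■□■□□□
□□□□■^■□□
□□□□□■■□□
k=24  □□□□□□□□□
□□□□□□□□□
□□□□□□□□□
□□□□■■□□□
□□□■□□□□□
□□□■□■□□□
□□□□■■>□□
□□□□□■■□□
k=25  □□□□□□□□□
□□□□□□□□□
□□□□□□□□□
□□□□■■□□□
□□□■□□□□□
□□□■□■^□□
□□□□■■□□□
□□□□□■■□□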